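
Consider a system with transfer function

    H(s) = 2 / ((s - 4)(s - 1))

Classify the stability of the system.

The poles can be read from the denominator factors: s = 4, 1.
Since the pole(s) at s = 4, 1 lie in the right half-plane, the system is unstable.

unstable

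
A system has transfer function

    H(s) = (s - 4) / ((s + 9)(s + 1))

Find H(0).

H(0) = -4/9 ≈ -0.4444

Set s = 0: H(0) = (-4) / (9) = -4/9.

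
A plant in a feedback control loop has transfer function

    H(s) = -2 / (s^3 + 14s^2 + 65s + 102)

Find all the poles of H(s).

s = -4 + j, -4 - j, -6

The poles are the roots of the denominator s^3 + 14s^2 + 65s + 102 = 0.
Trying s = -6: the polynomial evaluates to 0, so (s + 6) is a factor.
Dividing out leaves s^2 + 8s + 17 = 0.
The quadratic formula then gives s = -4 ± 1j.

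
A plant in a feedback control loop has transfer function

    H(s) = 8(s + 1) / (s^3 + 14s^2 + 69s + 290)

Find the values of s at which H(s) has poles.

The poles are the roots of the denominator s^3 + 14s^2 + 69s + 290 = 0.
Trying s = -10: the polynomial evaluates to 0, so (s + 10) is a factor.
Dividing out leaves s^2 + 4s + 29 = 0.
The quadratic formula then gives s = -2 ± 5j.

s = -2 + 5j, -2 - 5j, -10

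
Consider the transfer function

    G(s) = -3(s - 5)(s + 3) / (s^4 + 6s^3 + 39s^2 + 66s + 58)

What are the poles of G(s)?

s = -2 ± 5j, -1 ± j

The poles are the roots of the denominator s^4 + 6s^3 + 39s^2 + 66s + 58 = 0.
No real roots exist; factor into two real quadratics: (s^2 + 4s + 29)(s^2 + 2s + 2) = 0.
Each quadratic gives a conjugate pair via the quadratic formula.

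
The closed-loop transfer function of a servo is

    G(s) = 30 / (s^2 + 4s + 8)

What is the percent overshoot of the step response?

Comparing s^2 + 4s + 8 to s^2 + 2ζωₙs + ωₙ²: ωₙ = √8 ≈ 2.828 rad/s and ζ = 4/(2·√8) ≈ 0.7071.
%OS = 100·exp(−πζ/√(1−ζ²)) = 100·exp(−π·0.7071/√(1−0.7071²)) ≈ 4.32%.

%OS ≈ 4.32%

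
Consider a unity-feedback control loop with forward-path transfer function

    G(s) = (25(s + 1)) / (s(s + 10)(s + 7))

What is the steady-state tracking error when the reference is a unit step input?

G(s) has one pole at the origin.
This is a Type 1 system; for a step input the steady-state error is zero.

e_ss = 0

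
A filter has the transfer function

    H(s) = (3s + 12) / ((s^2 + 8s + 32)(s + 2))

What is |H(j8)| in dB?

Substitute s = j8: numerator = 12 + j24, denominator = -576 - j128.
|H(j8)| = |12 + j24| / |-576 - j128| = 26.833 / 590.05 ≈ 0.04548.
In decibels: 20·log₁₀(0.04548) ≈ -26.8 dB.

|H(j8)|_dB ≈ -26.8 dB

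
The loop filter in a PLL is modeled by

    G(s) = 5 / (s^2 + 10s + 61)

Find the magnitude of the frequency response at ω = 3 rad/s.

|G(j3)| ≈ 0.08329

Substitute s = j3: numerator = 5, denominator = 52 + j30.
|G(j3)| = |5| / |52 + j30| = 5 / 60.033 ≈ 0.08329.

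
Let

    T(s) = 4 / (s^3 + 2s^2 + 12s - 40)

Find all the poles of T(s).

s = -2 + 4j, -2 - 4j, 2

The poles are the roots of the denominator s^3 + 2s^2 + 12s - 40 = 0.
Trying s = 2: the polynomial evaluates to 0, so (s - 2) is a factor.
Dividing out leaves s^2 + 4s + 20 = 0.
The quadratic formula then gives s = -2 ± 4j.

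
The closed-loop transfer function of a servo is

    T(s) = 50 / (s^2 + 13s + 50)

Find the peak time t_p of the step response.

t_p ≈ 1.128 s

Comparing s^2 + 13s + 50 to s^2 + 2ζωₙs + ωₙ²: ωₙ = √50 ≈ 7.071 rad/s and ζ = 13/(2·√50) ≈ 0.9192.
ζωₙ = 13/2 = 6.5, so ω_d = ωₙ√(1−ζ²) = √(ωₙ² − (ζωₙ)²) = √(50 − 6.5²) = √7.75 ≈ 2.784 rad/s.
t_p = π/ω_d = π/2.784 ≈ 1.128 s.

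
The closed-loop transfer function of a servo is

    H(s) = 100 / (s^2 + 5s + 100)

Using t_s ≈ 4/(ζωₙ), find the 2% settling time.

Comparing s^2 + 5s + 100 to s^2 + 2ζωₙs + ωₙ²: ωₙ = 10 rad/s and ζ = 5/(2·10) = 0.25.
ζωₙ = 5/2 = 2.5, so t_s ≈ 4/(ζωₙ) = 4/2.5 = 1.600 s.

t_s ≈ 1.600 s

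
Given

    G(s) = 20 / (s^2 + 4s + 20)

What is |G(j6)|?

|G(j6)| ≈ 0.6934

Substitute s = j6: numerator = 20, denominator = -16 + j24.
|G(j6)| = |20| / |-16 + j24| = 20 / 28.844 ≈ 0.6934.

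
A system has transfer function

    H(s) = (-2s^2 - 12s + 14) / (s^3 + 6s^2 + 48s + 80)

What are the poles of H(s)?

The poles are the roots of the denominator s^3 + 6s^2 + 48s + 80 = 0.
Trying s = -2: the polynomial evaluates to 0, so (s + 2) is a factor.
Dividing out leaves s^2 + 4s + 40 = 0.
The quadratic formula then gives s = -2 ± 6j.

s = -2 + 6j, -2 - 6j, -2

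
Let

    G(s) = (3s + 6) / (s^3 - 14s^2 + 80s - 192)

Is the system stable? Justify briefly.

The denominator s^3 - 14s^2 + 80s - 192 factors as (s - 6)(s^2 - 8s + 32), giving poles at s = 6, 4 + 4j, 4 - 4j.
Since the pole(s) at s = 6, 4 ± 4j lie in the right half-plane, the system is unstable.

unstable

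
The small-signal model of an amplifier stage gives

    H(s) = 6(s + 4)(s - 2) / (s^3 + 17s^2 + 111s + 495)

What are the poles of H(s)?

s = -3 + 6j, -3 - 6j, -11

The poles are the roots of the denominator s^3 + 17s^2 + 111s + 495 = 0.
Trying s = -11: the polynomial evaluates to 0, so (s + 11) is a factor.
Dividing out leaves s^2 + 6s + 45 = 0.
The quadratic formula then gives s = -3 ± 6j.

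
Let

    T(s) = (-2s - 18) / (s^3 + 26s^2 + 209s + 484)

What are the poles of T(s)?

s = -4, -11, -11

The poles are the roots of the denominator s^3 + 26s^2 + 209s + 484 = 0.
Trying s = -4: the polynomial evaluates to 0, so (s + 4) is a factor.
Dividing out leaves s^2 + 22s + 121 = 0.
Factoring the quadratic: (s + 11)^2 = 0.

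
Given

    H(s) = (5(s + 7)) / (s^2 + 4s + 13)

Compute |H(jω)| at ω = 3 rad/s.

Substitute s = j3: numerator = 35 + j15, denominator = 4 + j12.
|H(j3)| = |35 + j15| / |4 + j12| = 38.079 / 12.649 ≈ 3.010.

|H(j3)| ≈ 3.010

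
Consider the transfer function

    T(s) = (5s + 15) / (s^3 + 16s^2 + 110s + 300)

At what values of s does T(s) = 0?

s = -3

Set the numerator to zero: 5s + 15 = 0, i.e. 5·(s + 3) = 0.
So s = -3.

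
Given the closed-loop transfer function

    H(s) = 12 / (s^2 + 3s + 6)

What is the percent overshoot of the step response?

Comparing s^2 + 3s + 6 to s^2 + 2ζωₙs + ωₙ²: ωₙ = √6 ≈ 2.449 rad/s and ζ = 3/(2·√6) ≈ 0.6124.
%OS = 100·exp(−πζ/√(1−ζ²)) = 100·exp(−π·0.6124/√(1−0.6124²)) ≈ 8.77%.

%OS ≈ 8.77%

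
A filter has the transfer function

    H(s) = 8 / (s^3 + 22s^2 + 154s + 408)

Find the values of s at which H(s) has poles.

The poles are the roots of the denominator s^3 + 22s^2 + 154s + 408 = 0.
Trying s = -12: the polynomial evaluates to 0, so (s + 12) is a factor.
Dividing out leaves s^2 + 10s + 34 = 0.
The quadratic formula then gives s = -5 ± 3j.

s = -5 + 3j, -5 - 3j, -12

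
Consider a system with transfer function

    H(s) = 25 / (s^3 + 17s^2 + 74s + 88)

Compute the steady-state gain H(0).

Set s = 0: H(0) = (25) / (88) = 25/88.

H(0) = 25/88 ≈ 0.2841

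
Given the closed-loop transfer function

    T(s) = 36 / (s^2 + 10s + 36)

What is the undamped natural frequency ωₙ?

Compare the denominator to the standard form s^2 + 2ζωₙs + ωₙ².
ωₙ² = 36, so ωₙ = 6 rad/s.

ωₙ = 6 rad/s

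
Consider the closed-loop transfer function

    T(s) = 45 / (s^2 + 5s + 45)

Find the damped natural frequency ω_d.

ω_d ≈ 6.225 rad/s

Comparing s^2 + 5s + 45 to s^2 + 2ζωₙs + ωₙ²: ωₙ = √45 ≈ 6.708 rad/s and ζ = 5/(2·√45) ≈ 0.3727.
ζωₙ = 5/2 = 2.5, so ω_d = ωₙ√(1−ζ²) = √(ωₙ² − (ζωₙ)²) = √(45 − 2.5²) = √38.75 ≈ 6.225 rad/s.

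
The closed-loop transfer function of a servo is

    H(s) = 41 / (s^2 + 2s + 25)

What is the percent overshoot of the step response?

Comparing s^2 + 2s + 25 to s^2 + 2ζωₙs + ωₙ²: ωₙ = 5 rad/s and ζ = 2/(2·5) = 0.2.
%OS = 100·exp(−πζ/√(1−ζ²)) = 100·exp(−π·0.2/√(1−0.2²)) ≈ 52.7%.

%OS ≈ 52.7%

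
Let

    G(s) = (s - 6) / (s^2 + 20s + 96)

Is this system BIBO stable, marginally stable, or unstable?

The denominator s^2 + 20s + 96 factors as (s + 12)(s + 8), giving poles at s = -12, -8.
Since all poles lie strictly in the left half-plane, the system is stable.

stable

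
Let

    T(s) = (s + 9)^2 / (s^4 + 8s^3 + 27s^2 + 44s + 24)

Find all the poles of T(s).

s = -2 + 2j, -2 - 2j, -1, -3

The poles are the roots of the denominator s^4 + 8s^3 + 27s^2 + 44s + 24 = 0.
Trying s = -1: the polynomial evaluates to 0, so (s + 1) is a factor.
Dividing out leaves s^3 + 7s^2 + 20s + 24 = 0.
This factors further as (s^2 + 4s + 8)(s + 3) = 0.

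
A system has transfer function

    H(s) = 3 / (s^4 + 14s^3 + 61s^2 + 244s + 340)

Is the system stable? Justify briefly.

The denominator s^4 + 14s^3 + 61s^2 + 244s + 340 factors as (s + 2)(s^2 + 2s + 17)(s + 10), giving poles at s = -2, -1 + 4j, -1 - 4j, -10.
Since all poles lie strictly in the left half-plane, the system is stable.

stable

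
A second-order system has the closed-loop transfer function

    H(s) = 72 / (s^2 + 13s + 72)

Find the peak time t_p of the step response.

t_p ≈ 0.5760 s

Comparing s^2 + 13s + 72 to s^2 + 2ζωₙs + ωₙ²: ωₙ = √72 ≈ 8.485 rad/s and ζ = 13/(2·√72) ≈ 0.7660.
ζωₙ = 13/2 = 6.5, so ω_d = ωₙ√(1−ζ²) = √(ωₙ² − (ζωₙ)²) = √(72 − 6.5²) = √29.75 ≈ 5.454 rad/s.
t_p = π/ω_d = π/5.454 ≈ 0.5760 s.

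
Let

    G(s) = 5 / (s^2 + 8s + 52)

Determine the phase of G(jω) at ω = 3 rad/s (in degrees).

At s = j3: numerator = 5, denominator = 43 + j24.
∠G = ∠num − ∠den = 0° − (29.168°) = -29.17°.

∠G(j3) ≈ -29.17°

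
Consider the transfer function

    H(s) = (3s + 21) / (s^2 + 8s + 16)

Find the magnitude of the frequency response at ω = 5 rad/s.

|H(j5)| ≈ 0.6294

Substitute s = j5: numerator = 21 + j15, denominator = -9 + j40.
|H(j5)| = |21 + j15| / |-9 + j40| = 25.807 / 41 ≈ 0.6294.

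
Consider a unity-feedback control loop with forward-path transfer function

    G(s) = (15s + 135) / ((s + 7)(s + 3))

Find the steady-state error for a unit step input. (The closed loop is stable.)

G(s) has no poles at the origin.
This is a Type 0 system. Kp = lim_{s→0} G(s) = 135/21 = 45/7.
e_ss = 1/(1 + Kp) = 1/(1 + 45/7) = 7/52 ≈ 0.1346.

e_ss = 0.1346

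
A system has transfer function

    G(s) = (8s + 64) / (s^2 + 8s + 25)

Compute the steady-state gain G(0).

G(0) = 64/25 ≈ 2.560

Set s = 0: G(0) = (64) / (25) = 64/25.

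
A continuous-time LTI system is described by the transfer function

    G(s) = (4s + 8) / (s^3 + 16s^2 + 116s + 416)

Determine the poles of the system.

s = -4 ± 6j, -8

The poles are the roots of the denominator s^3 + 16s^2 + 116s + 416 = 0.
Trying s = -8: the polynomial evaluates to 0, so (s + 8) is a factor.
Dividing out leaves s^2 + 8s + 52 = 0.
The quadratic formula then gives s = -4 ± 6j.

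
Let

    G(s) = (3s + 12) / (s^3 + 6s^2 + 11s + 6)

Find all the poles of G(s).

s = -2, -1, -3

The poles are the roots of the denominator s^3 + 6s^2 + 11s + 6 = 0.
Trying s = -2: the polynomial evaluates to 0, so (s + 2) is a factor.
Dividing out leaves s^2 + 4s + 3 = 0.
Factoring the quadratic: (s + 1)(s + 3) = 0.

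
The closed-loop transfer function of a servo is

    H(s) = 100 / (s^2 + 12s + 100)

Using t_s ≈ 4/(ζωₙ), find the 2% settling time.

t_s ≈ 0.6667 s

Comparing s^2 + 12s + 100 to s^2 + 2ζωₙs + ωₙ²: ωₙ = 10 rad/s and ζ = 12/(2·10) = 0.6.
ζωₙ = 12/2 = 6, so t_s ≈ 4/(ζωₙ) = 4/6 ≈ 0.6667 s.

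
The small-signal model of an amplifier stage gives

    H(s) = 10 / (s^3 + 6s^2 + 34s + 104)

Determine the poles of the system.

s = -1 ± 5j, -4

The poles are the roots of the denominator s^3 + 6s^2 + 34s + 104 = 0.
Trying s = -4: the polynomial evaluates to 0, so (s + 4) is a factor.
Dividing out leaves s^2 + 2s + 26 = 0.
The quadratic formula then gives s = -1 ± 5j.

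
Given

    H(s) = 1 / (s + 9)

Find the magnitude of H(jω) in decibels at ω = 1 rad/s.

Substitute s = j1: numerator = 1, denominator = 9 + j1.
|H(j1)| = |1| / |9 + j1| = 1 / 9.0554 ≈ 0.1104.
In decibels: 20·log₁₀(0.1104) ≈ -19.1 dB.

|H(j1)|_dB ≈ -19.1 dB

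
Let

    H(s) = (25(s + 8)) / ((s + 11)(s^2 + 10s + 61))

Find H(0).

At s = 0 each factor (s + a) contributes a and each (s^2 + bs + c) contributes c.
H(0) = 25·(8) / ((11) · (61)) = 200/671 = 200/671.

H(0) = 200/671 ≈ 0.2981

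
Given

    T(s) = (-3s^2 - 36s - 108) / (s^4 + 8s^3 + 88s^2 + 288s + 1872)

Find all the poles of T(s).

s = 6j, -6j, -4 + 6j, -4 - 6j

The poles are the roots of the denominator s^4 + 8s^3 + 88s^2 + 288s + 1872 = 0.
No real roots exist; factor into two real quadratics: (s^2 + 36)(s^2 + 8s + 52) = 0.
Each quadratic gives a conjugate pair via the quadratic formula.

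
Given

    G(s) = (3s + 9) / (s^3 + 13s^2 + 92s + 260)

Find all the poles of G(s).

The poles are the roots of the denominator s^3 + 13s^2 + 92s + 260 = 0.
Trying s = -5: the polynomial evaluates to 0, so (s + 5) is a factor.
Dividing out leaves s^2 + 8s + 52 = 0.
The quadratic formula then gives s = -4 ± 6j.

s = -4 + 6j, -4 - 6j, -5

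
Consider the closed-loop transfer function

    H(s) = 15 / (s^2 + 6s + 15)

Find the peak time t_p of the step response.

Comparing s^2 + 6s + 15 to s^2 + 2ζωₙs + ωₙ²: ωₙ = √15 ≈ 3.873 rad/s and ζ = 6/(2·√15) ≈ 0.7746.
ζωₙ = 6/2 = 3, so ω_d = ωₙ√(1−ζ²) = √(ωₙ² − (ζωₙ)²) = √(15 − 3²) = √6 ≈ 2.449 rad/s.
t_p = π/ω_d = π/2.449 ≈ 1.283 s.

t_p ≈ 1.283 s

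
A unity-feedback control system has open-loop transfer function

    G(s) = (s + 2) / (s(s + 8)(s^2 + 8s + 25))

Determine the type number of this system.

The denominator has 1 factor of s at the origin (free integrator), so this is a Type 1 system.

Type 1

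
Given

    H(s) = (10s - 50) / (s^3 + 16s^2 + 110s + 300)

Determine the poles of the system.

s = -5 ± 5j, -6

The poles are the roots of the denominator s^3 + 16s^2 + 110s + 300 = 0.
Trying s = -6: the polynomial evaluates to 0, so (s + 6) is a factor.
Dividing out leaves s^2 + 10s + 50 = 0.
The quadratic formula then gives s = -5 ± 5j.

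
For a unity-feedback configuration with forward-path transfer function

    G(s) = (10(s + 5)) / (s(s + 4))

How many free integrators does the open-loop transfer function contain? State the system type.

The denominator has 1 factor of s at the origin (free integrator), so this is a Type 1 system.

Type 1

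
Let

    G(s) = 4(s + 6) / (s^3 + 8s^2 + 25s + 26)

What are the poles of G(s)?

s = -3 + 2j, -3 - 2j, -2

The poles are the roots of the denominator s^3 + 8s^2 + 25s + 26 = 0.
Trying s = -2: the polynomial evaluates to 0, so (s + 2) is a factor.
Dividing out leaves s^2 + 6s + 13 = 0.
The quadratic formula then gives s = -3 ± 2j.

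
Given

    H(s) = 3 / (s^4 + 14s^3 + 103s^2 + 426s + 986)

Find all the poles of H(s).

s = -2 ± 5j, -5 ± 3j

The poles are the roots of the denominator s^4 + 14s^3 + 103s^2 + 426s + 986 = 0.
No real roots exist; factor into two real quadratics: (s^2 + 4s + 29)(s^2 + 10s + 34) = 0.
Each quadratic gives a conjugate pair via the quadratic formula.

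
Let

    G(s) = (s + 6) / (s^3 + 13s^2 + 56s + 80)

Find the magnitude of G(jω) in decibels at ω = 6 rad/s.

Substitute s = j6: numerator = 6 + j6, denominator = -388 + j120.
|G(j6)| = |6 + j6| / |-388 + j120| = 8.4853 / 406.13 ≈ 0.02089.
In decibels: 20·log₁₀(0.02089) ≈ -33.6 dB.

|G(j6)|_dB ≈ -33.6 dB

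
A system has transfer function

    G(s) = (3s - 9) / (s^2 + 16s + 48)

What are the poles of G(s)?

s = -12, -4

The poles are the roots of the denominator s^2 + 16s + 48 = 0.
Factoring: (s + 12)(s + 4) = 0, so s = -12 and s = -4.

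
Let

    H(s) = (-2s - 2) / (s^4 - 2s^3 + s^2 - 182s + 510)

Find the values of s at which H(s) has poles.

The poles are the roots of the denominator s^4 - 2s^3 + s^2 - 182s + 510 = 0.
Trying s = 5: the polynomial evaluates to 0, so (s - 5) is a factor.
Dividing out leaves s^3 + 3s^2 + 16s - 102 = 0.
This factors further as (s^2 + 6s + 34)(s - 3) = 0.

s = -3 + 5j, -3 - 5j, 5, 3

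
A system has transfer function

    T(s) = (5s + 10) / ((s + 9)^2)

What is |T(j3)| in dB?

Substitute s = j3: numerator = 10 + j15, denominator = 72 + j54.
|T(j3)| = |10 + j15| / |72 + j54| = 18.028 / 90 ≈ 0.2003.
In decibels: 20·log₁₀(0.2003) ≈ -14.0 dB.

|T(j3)|_dB ≈ -14.0 dB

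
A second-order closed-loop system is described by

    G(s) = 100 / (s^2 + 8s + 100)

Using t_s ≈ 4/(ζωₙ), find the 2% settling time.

Comparing s^2 + 8s + 100 to s^2 + 2ζωₙs + ωₙ²: ωₙ = 10 rad/s and ζ = 8/(2·10) = 0.4.
ζωₙ = 8/2 = 4, so t_s ≈ 4/(ζωₙ) = 4/4 = 1 s.

t_s ≈ 1 s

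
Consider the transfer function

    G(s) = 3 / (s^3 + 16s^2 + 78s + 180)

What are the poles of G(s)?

s = -3 ± 3j, -10

The poles are the roots of the denominator s^3 + 16s^2 + 78s + 180 = 0.
Trying s = -10: the polynomial evaluates to 0, so (s + 10) is a factor.
Dividing out leaves s^2 + 6s + 18 = 0.
The quadratic formula then gives s = -3 ± 3j.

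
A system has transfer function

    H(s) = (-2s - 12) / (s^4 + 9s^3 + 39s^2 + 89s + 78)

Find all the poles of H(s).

The poles are the roots of the denominator s^4 + 9s^3 + 39s^2 + 89s + 78 = 0.
Trying s = -3: the polynomial evaluates to 0, so (s + 3) is a factor.
Dividing out leaves s^3 + 6s^2 + 21s + 26 = 0.
This factors further as (s^2 + 4s + 13)(s + 2) = 0.

s = -2 ± 3j, -3, -2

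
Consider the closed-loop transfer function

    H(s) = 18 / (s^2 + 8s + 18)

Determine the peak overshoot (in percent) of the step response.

%OS ≈ 0.0138%

Comparing s^2 + 8s + 18 to s^2 + 2ζωₙs + ωₙ²: ωₙ = √18 ≈ 4.243 rad/s and ζ = 8/(2·√18) ≈ 0.9428.
%OS = 100·exp(−πζ/√(1−ζ²)) = 100·exp(−π·0.9428/√(1−0.9428²)) ≈ 0.0138%.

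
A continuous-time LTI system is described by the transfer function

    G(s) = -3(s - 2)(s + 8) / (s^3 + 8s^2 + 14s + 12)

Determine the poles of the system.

s = -1 ± j, -6

The poles are the roots of the denominator s^3 + 8s^2 + 14s + 12 = 0.
Trying s = -6: the polynomial evaluates to 0, so (s + 6) is a factor.
Dividing out leaves s^2 + 2s + 2 = 0.
The quadratic formula then gives s = -1 ± 1j.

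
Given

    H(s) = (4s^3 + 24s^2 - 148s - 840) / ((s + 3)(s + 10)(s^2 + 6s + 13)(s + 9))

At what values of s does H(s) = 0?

Set the numerator to zero: 4s^3 + 24s^2 - 148s - 840 = 0, i.e. 4·(s^3 + 6s^2 - 37s - 210) = 0.
Factoring: (s + 5)(s + 7)(s - 6) = 0.

s = -5, -7, 6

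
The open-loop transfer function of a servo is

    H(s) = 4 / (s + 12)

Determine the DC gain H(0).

H(0) = 1/3 ≈ 0.3333

Set s = 0: H(0) = (4) / (12) = 1/3.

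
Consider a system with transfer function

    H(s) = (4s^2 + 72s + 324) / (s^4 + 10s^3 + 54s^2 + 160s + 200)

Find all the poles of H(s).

s = -2 ± 4j, -3 ± j

The poles are the roots of the denominator s^4 + 10s^3 + 54s^2 + 160s + 200 = 0.
No real roots exist; factor into two real quadratics: (s^2 + 4s + 20)(s^2 + 6s + 10) = 0.
Each quadratic gives a conjugate pair via the quadratic formula.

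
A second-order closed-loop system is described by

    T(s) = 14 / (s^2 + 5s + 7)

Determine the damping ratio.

ζ ≈ 0.9449

Compare the denominator to the standard form s^2 + 2ζωₙs + ωₙ².
ωₙ² = 7, so ωₙ = √7 ≈ 2.646 rad/s.
2ζωₙ = 5, so ζ = 5/(2·√7) ≈ 0.9449.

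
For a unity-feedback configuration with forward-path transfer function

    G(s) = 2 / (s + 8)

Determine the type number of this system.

The denominator has no factor of s at the origin — no free integrator — so this is a Type 0 system.

Type 0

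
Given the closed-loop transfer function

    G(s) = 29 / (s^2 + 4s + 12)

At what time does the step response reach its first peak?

Comparing s^2 + 4s + 12 to s^2 + 2ζωₙs + ωₙ²: ωₙ = √12 ≈ 3.464 rad/s and ζ = 4/(2·√12) ≈ 0.5774.
ζωₙ = 4/2 = 2, so ω_d = ωₙ√(1−ζ²) = √(ωₙ² − (ζωₙ)²) = √(12 − 2²) = √8 ≈ 2.828 rad/s.
t_p = π/ω_d = π/2.828 ≈ 1.111 s.

t_p ≈ 1.111 s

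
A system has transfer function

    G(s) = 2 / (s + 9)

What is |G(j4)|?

Substitute s = j4: numerator = 2, denominator = 9 + j4.
|G(j4)| = |2| / |9 + j4| = 2 / 9.8489 ≈ 0.2031.

|G(j4)| ≈ 0.2031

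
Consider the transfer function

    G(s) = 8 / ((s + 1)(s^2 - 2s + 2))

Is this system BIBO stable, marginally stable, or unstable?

unstable

The poles can be read from the denominator factors: s = -1, 1 + j, 1 - j.
Since the pole(s) at s = 1 ± j lie in the right half-plane, the system is unstable.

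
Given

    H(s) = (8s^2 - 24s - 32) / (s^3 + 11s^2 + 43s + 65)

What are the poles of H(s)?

The poles are the roots of the denominator s^3 + 11s^2 + 43s + 65 = 0.
Trying s = -5: the polynomial evaluates to 0, so (s + 5) is a factor.
Dividing out leaves s^2 + 6s + 13 = 0.
The quadratic formula then gives s = -3 ± 2j.

s = -3 ± 2j, -5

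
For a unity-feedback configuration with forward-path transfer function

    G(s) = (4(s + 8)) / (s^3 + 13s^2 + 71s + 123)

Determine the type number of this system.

The denominator has no factor of s at the origin — no free integrator — so this is a Type 0 system.

Type 0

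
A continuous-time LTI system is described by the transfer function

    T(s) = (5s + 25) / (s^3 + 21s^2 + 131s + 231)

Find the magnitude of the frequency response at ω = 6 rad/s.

|T(j6)| ≈ 0.05039

Substitute s = j6: numerator = 25 + j30, denominator = -525 + j570.
|T(j6)| = |25 + j30| / |-525 + j570| = 39.051 / 774.94 ≈ 0.05039.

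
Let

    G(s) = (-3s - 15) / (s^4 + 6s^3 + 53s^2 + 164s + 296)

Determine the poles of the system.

The poles are the roots of the denominator s^4 + 6s^3 + 53s^2 + 164s + 296 = 0.
No real roots exist; factor into two real quadratics: (s^2 + 4s + 8)(s^2 + 2s + 37) = 0.
Each quadratic gives a conjugate pair via the quadratic formula.

s = -2 ± 2j, -1 ± 6j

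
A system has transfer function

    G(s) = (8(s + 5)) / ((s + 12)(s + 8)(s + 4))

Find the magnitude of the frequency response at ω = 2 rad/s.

Substitute s = j2: numerator = 40 + j16, denominator = 288 + j344.
|G(j2)| = |40 + j16| / |288 + j344| = 43.081 / 448.64 ≈ 0.09603.

|G(j2)| ≈ 0.09603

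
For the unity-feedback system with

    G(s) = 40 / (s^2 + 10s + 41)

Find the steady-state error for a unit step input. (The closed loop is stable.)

e_ss = 0.5062

G(s) has no poles at the origin.
This is a Type 0 system. Kp = lim_{s→0} G(s) = 40/41.
e_ss = 1/(1 + Kp) = 1/(1 + 40/41) = 41/81 ≈ 0.5062.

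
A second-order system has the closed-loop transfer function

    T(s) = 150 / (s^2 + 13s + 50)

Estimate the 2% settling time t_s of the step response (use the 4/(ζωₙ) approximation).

t_s ≈ 0.6154 s

Comparing s^2 + 13s + 50 to s^2 + 2ζωₙs + ωₙ²: ωₙ = √50 ≈ 7.071 rad/s and ζ = 13/(2·√50) ≈ 0.9192.
ζωₙ = 13/2 = 6.5, so t_s ≈ 4/(ζωₙ) = 4/6.5 ≈ 0.6154 s.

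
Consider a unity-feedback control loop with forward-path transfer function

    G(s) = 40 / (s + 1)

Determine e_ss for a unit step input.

e_ss = 0.02439

G(s) has no poles at the origin.
This is a Type 0 system. Kp = lim_{s→0} G(s) = 40/1.
e_ss = 1/(1 + Kp) = 1/(1 + 40) = 1/41 ≈ 0.02439.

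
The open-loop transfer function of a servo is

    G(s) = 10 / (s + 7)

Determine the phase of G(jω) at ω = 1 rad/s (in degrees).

∠G(j1) ≈ -8.130°

At s = j1: numerator = 10, denominator = 7 + j1.
∠G = ∠num − ∠den = 0° − (8.1301°) = -8.130°.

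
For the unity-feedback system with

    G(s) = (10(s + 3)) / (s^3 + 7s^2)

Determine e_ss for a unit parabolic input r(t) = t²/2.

e_ss = 0.2333

G(s) has 2 poles at the origin.
This is a Type 2 system. Ka = lim_{s→0} s^2·G(s) = 30/7.
e_ss = 1/Ka = 1/(30/7) = 7/30 ≈ 0.2333.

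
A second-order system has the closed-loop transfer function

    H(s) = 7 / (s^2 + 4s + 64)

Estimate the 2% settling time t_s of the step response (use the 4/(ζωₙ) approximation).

Comparing s^2 + 4s + 64 to s^2 + 2ζωₙs + ωₙ²: ωₙ = 8 rad/s and ζ = 4/(2·8) = 0.25.
ζωₙ = 4/2 = 2, so t_s ≈ 4/(ζωₙ) = 4/2 = 2 s.

t_s ≈ 2 s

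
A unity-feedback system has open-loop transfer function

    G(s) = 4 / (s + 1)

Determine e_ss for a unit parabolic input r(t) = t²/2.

e_ss = ∞

G(s) has no poles at the origin.
This is a Type 0 system; Ka = lim_{s→0} s^2·G(s) = 0, so the steady-state error for a parabola input is infinite.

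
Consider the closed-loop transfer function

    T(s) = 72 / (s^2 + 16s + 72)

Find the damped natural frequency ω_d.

Comparing s^2 + 16s + 72 to s^2 + 2ζωₙs + ωₙ²: ωₙ = √72 ≈ 8.485 rad/s and ζ = 16/(2·√72) ≈ 0.9428.
ζωₙ = 16/2 = 8, so ω_d = ωₙ√(1−ζ²) = √(ωₙ² − (ζωₙ)²) = √(72 − 8²) = √8 ≈ 2.828 rad/s.

ω_d ≈ 2.828 rad/s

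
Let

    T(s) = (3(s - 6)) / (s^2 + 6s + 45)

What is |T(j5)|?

Substitute s = j5: numerator = -18 + j15, denominator = 20 + j30.
|T(j5)| = |-18 + j15| / |20 + j30| = 23.431 / 36.056 ≈ 0.6499.

|T(j5)| ≈ 0.6499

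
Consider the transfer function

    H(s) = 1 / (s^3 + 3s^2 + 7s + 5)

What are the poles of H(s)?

The poles are the roots of the denominator s^3 + 3s^2 + 7s + 5 = 0.
Trying s = -1: the polynomial evaluates to 0, so (s + 1) is a factor.
Dividing out leaves s^2 + 2s + 5 = 0.
The quadratic formula then gives s = -1 ± 2j.

s = -1 ± 2j, -1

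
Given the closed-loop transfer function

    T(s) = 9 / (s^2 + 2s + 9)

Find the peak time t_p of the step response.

t_p ≈ 1.111 s

Comparing s^2 + 2s + 9 to s^2 + 2ζωₙs + ωₙ²: ωₙ = 3 rad/s and ζ = 2/(2·3) ≈ 0.3333.
ζωₙ = 2/2 = 1, so ω_d = ωₙ√(1−ζ²) = √(ωₙ² − (ζωₙ)²) = √(9 − 1²) = √8 ≈ 2.828 rad/s.
t_p = π/ω_d = π/2.828 ≈ 1.111 s.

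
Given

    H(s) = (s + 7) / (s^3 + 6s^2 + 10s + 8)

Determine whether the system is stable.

stable

The denominator s^3 + 6s^2 + 10s + 8 factors as (s^2 + 2s + 2)(s + 4), giving poles at s = -1 + j, -1 - j, -4.
Since all poles lie strictly in the left half-plane, the system is stable.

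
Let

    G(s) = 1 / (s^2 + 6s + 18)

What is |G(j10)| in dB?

Substitute s = j10: numerator = 1, denominator = -82 + j60.
|G(j10)| = |1| / |-82 + j60| = 1 / 101.61 ≈ 0.009842.
In decibels: 20·log₁₀(0.009842) ≈ -40.1 dB.

|G(j10)|_dB ≈ -40.1 dB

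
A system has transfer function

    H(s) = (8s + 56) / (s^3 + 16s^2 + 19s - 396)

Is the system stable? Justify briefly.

The denominator s^3 + 16s^2 + 19s - 396 factors as (s + 9)(s + 11)(s - 4), giving poles at s = -9, -11, 4.
Since the pole(s) at s = 4 lie in the right half-plane, the system is unstable.

unstable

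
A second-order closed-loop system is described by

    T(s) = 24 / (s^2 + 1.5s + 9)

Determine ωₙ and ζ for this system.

ωₙ = 3 rad/s, ζ = 0.25

Compare the denominator to the standard form s^2 + 2ζωₙs + ωₙ².
ωₙ² = 9, so ωₙ = 3 rad/s.
2ζωₙ = 1.5, so ζ = 1.5/(2·3) = 0.25.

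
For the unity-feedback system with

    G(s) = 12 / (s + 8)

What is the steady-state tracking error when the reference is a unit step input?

e_ss = 0.4000

G(s) has no poles at the origin.
This is a Type 0 system. Kp = lim_{s→0} G(s) = 12/8 = 3/2.
e_ss = 1/(1 + Kp) = 1/(1 + 3/2) = 2/5 ≈ 0.4000.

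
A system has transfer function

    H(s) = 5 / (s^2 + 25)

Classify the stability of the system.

marginally stable

The denominator s^2 + 25 factors as (s^2 + 25), giving poles at s = 5j, -5j.
Since the simple pole(s) at s = ±5j lie on the jω-axis with none in the right half-plane, the system is marginally stable.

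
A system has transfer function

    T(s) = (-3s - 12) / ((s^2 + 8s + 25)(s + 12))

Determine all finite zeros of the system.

s = -4

Set the numerator to zero: -3s - 12 = 0, i.e. -3·(s + 4) = 0.
So s = -4.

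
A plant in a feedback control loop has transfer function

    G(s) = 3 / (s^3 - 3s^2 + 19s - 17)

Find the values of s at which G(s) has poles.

The poles are the roots of the denominator s^3 - 3s^2 + 19s - 17 = 0.
Trying s = 1: the polynomial evaluates to 0, so (s - 1) is a factor.
Dividing out leaves s^2 - 2s + 17 = 0.
The quadratic formula then gives s = 1 ± 4j.

s = 1, 1 ± 4j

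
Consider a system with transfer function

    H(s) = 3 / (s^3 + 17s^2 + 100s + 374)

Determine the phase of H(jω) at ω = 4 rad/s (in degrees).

∠H(j4) ≈ -73.11°

At s = j4: numerator = 3, denominator = 102 + j336.
∠H = ∠num − ∠den = 0° − (73.113°) = -73.11°.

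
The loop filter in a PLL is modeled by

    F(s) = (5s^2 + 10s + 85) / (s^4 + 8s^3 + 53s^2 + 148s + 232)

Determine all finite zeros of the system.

s = -1 ± 4j

Set the numerator to zero: 5s^2 + 10s + 85 = 0, i.e. 5·(s^2 + 2s + 17) = 0.
Factoring: (s^2 + 2s + 17) = 0.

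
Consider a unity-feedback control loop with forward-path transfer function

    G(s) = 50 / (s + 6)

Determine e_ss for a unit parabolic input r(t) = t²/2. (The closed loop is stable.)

e_ss = ∞

G(s) has no poles at the origin.
This is a Type 0 system; Ka = lim_{s→0} s^2·G(s) = 0, so the steady-state error for a parabola input is infinite.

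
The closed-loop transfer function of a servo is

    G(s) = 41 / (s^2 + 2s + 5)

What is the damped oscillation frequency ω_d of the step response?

Comparing s^2 + 2s + 5 to s^2 + 2ζωₙs + ωₙ²: ωₙ = √5 ≈ 2.236 rad/s and ζ = 2/(2·√5) ≈ 0.4472.
ζωₙ = 2/2 = 1, so ω_d = ωₙ√(1−ζ²) = √(ωₙ² − (ζωₙ)²) = √(5 − 1²) = √4 = 2 rad/s.

ω_d = 2 rad/s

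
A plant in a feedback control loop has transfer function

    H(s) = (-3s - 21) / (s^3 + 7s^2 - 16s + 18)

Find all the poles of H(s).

s = -9, 1 + j, 1 - j

The poles are the roots of the denominator s^3 + 7s^2 - 16s + 18 = 0.
Trying s = -9: the polynomial evaluates to 0, so (s + 9) is a factor.
Dividing out leaves s^2 - 2s + 2 = 0.
The quadratic formula then gives s = 1 ± 1j.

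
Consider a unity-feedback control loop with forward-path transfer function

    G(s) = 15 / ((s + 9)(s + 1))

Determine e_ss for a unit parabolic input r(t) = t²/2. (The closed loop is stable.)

e_ss = ∞

G(s) has no poles at the origin.
This is a Type 0 system; Ka = lim_{s→0} s^2·G(s) = 0, so the steady-state error for a parabola input is infinite.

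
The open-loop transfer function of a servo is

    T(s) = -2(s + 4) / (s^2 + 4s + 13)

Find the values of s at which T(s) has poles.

The poles are the roots of the denominator s^2 + 4s + 13 = 0.
Using the quadratic formula: s = (-4 ± √(-36))/2 = -2 ± 3j.

s = -2 + 3j, -2 - 3j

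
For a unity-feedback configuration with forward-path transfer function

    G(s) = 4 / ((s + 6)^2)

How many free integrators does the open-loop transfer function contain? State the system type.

The denominator has no factor of s at the origin — no free integrator — so this is a Type 0 system.

Type 0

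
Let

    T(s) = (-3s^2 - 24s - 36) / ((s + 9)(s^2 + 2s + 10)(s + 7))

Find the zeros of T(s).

Set the numerator to zero: -3s^2 - 24s - 36 = 0, i.e. -3·(s^2 + 8s + 12) = 0.
Factoring: (s + 6)(s + 2) = 0.

s = -6, -2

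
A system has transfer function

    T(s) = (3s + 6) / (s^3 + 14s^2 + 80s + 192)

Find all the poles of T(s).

The poles are the roots of the denominator s^3 + 14s^2 + 80s + 192 = 0.
Trying s = -6: the polynomial evaluates to 0, so (s + 6) is a factor.
Dividing out leaves s^2 + 8s + 32 = 0.
The quadratic formula then gives s = -4 ± 4j.

s = -4 + 4j, -4 - 4j, -6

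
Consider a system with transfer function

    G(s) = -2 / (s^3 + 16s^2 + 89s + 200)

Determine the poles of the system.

The poles are the roots of the denominator s^3 + 16s^2 + 89s + 200 = 0.
Trying s = -8: the polynomial evaluates to 0, so (s + 8) is a factor.
Dividing out leaves s^2 + 8s + 25 = 0.
The quadratic formula then gives s = -4 ± 3j.

s = -4 ± 3j, -8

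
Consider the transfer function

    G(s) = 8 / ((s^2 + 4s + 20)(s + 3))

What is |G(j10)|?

Substitute s = j10: numerator = 8, denominator = -640 - j680.
|G(j10)| = |8| / |-640 - j680| = 8 / 933.81 ≈ 0.008567.

|G(j10)| ≈ 0.008567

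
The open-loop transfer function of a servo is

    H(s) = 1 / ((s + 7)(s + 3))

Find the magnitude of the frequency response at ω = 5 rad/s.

Substitute s = j5: numerator = 1, denominator = -4 + j50.
|H(j5)| = |1| / |-4 + j50| = 1 / 50.160 ≈ 0.01994.

|H(j5)| ≈ 0.01994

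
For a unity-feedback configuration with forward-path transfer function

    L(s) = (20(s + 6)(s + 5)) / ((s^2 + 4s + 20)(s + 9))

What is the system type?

The denominator has no factor of s at the origin — no free integrator — so this is a Type 0 system.

Type 0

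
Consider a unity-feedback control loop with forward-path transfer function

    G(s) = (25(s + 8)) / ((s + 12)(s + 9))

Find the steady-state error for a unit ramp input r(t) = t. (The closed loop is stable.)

G(s) has no poles at the origin.
This is a Type 0 system; Kv = lim_{s→0} s·G(s) = 0, so the steady-state error for a ramp input is infinite.

e_ss = ∞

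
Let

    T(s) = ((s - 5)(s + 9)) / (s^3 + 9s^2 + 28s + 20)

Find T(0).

T(0) = -9/4 ≈ -2.250

Set s = 0: T(0) = (-45) / (20) = -9/4.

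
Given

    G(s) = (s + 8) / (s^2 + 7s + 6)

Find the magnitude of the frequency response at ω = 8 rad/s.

|G(j8)| ≈ 0.1403

Substitute s = j8: numerator = 8 + j8, denominator = -58 + j56.
|G(j8)| = |8 + j8| / |-58 + j56| = 11.314 / 80.623 ≈ 0.1403.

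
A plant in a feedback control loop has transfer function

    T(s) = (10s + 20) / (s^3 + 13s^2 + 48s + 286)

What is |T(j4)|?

|T(j4)| ≈ 0.2984

Substitute s = j4: numerator = 20 + j40, denominator = 78 + j128.
|T(j4)| = |20 + j40| / |78 + j128| = 44.721 / 149.89 ≈ 0.2984.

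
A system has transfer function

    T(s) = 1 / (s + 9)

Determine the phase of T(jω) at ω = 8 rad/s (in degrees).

At s = j8: numerator = 1, denominator = 9 + j8.
∠T = ∠num − ∠den = 0° − (41.634°) = -41.63°.

∠T(j8) ≈ -41.63°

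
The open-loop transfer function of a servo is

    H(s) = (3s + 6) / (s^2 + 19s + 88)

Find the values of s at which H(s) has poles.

s = -8, -11

The poles are the roots of the denominator s^2 + 19s + 88 = 0.
Factoring: (s + 8)(s + 11) = 0, so s = -8 and s = -11.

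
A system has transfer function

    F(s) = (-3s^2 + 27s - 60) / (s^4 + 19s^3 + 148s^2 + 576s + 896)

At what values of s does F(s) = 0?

s = 5, 4

Set the numerator to zero: -3s^2 + 27s - 60 = 0, i.e. -3·(s^2 - 9s + 20) = 0.
Factoring: (s - 5)(s - 4) = 0.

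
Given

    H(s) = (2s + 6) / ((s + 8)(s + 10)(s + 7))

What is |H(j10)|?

|H(j10)| ≈ 0.009445

Substitute s = j10: numerator = 6 + j20, denominator = -1940 + j1060.
|H(j10)| = |6 + j20| / |-1940 + j1060| = 20.881 / 2210.7 ≈ 0.009445.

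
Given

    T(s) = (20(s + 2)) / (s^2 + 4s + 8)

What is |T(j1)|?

|T(j1)| ≈ 5.547

Substitute s = j1: numerator = 40 + j20, denominator = 7 + j4.
|T(j1)| = |40 + j20| / |7 + j4| = 44.721 / 8.0623 ≈ 5.547.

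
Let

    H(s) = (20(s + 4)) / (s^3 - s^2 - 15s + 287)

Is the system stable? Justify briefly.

The denominator s^3 - s^2 - 15s + 287 factors as (s + 7)(s^2 - 8s + 41), giving poles at s = -7, 4 + 5j, 4 - 5j.
Since the pole(s) at s = 4 + 5j, 4 - 5j lie in the right half-plane, the system is unstable.

unstable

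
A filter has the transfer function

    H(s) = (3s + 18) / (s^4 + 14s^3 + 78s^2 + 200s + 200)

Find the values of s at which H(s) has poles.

The poles are the roots of the denominator s^4 + 14s^3 + 78s^2 + 200s + 200 = 0.
No real roots exist; factor into two real quadratics: (s^2 + 6s + 10)(s^2 + 8s + 20) = 0.
Each quadratic gives a conjugate pair via the quadratic formula.

s = -3 + j, -3 - j, -4 + 2j, -4 - 2j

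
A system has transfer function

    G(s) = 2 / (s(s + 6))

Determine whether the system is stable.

marginally stable

The poles can be read from the denominator factors: s = 0, -6.
Since the simple pole(s) at s = 0 lie on the jω-axis with none in the right half-plane, the system is marginally stable.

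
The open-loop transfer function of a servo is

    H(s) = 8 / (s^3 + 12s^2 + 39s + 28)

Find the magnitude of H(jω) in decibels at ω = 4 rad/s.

|H(j4)|_dB ≈ -27.4 dB

Substitute s = j4: numerator = 8, denominator = -164 + j92.
|H(j4)| = |8| / |-164 + j92| = 8 / 188.04 ≈ 0.04254.
In decibels: 20·log₁₀(0.04254) ≈ -27.4 dB.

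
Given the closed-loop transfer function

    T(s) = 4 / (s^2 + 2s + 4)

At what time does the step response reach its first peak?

Comparing s^2 + 2s + 4 to s^2 + 2ζωₙs + ωₙ²: ωₙ = 2 rad/s and ζ = 2/(2·2) = 0.5.
ζωₙ = 2/2 = 1, so ω_d = ωₙ√(1−ζ²) = √(ωₙ² − (ζωₙ)²) = √(4 − 1²) = √3 ≈ 1.732 rad/s.
t_p = π/ω_d = π/1.732 ≈ 1.814 s.

t_p ≈ 1.814 s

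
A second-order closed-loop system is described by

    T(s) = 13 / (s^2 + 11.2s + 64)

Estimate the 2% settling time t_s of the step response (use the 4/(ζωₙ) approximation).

t_s ≈ 0.7143 s

Comparing s^2 + 11.2s + 64 to s^2 + 2ζωₙs + ωₙ²: ωₙ = 8 rad/s and ζ = 11.2/(2·8) = 0.7.
ζωₙ = 11.2/2 = 5.6, so t_s ≈ 4/(ζωₙ) = 4/5.6 ≈ 0.7143 s.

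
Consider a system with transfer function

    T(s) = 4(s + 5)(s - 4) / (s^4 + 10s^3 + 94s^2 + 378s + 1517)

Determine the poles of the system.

The poles are the roots of the denominator s^4 + 10s^3 + 94s^2 + 378s + 1517 = 0.
No real roots exist; factor into two real quadratics: (s^2 + 2s + 37)(s^2 + 8s + 41) = 0.
Each quadratic gives a conjugate pair via the quadratic formula.

s = -1 + 6j, -1 - 6j, -4 + 5j, -4 - 5j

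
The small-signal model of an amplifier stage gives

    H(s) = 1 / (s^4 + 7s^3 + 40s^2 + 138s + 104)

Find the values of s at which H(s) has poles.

The poles are the roots of the denominator s^4 + 7s^3 + 40s^2 + 138s + 104 = 0.
Trying s = -4: the polynomial evaluates to 0, so (s + 4) is a factor.
Dividing out leaves s^3 + 3s^2 + 28s + 26 = 0.
This factors further as (s^2 + 2s + 26)(s + 1) = 0.

s = -1 ± 5j, -4, -1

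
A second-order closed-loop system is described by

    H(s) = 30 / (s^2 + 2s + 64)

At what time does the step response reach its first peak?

Comparing s^2 + 2s + 64 to s^2 + 2ζωₙs + ωₙ²: ωₙ = 8 rad/s and ζ = 2/(2·8) = 0.125.
ζωₙ = 2/2 = 1, so ω_d = ωₙ√(1−ζ²) = √(ωₙ² − (ζωₙ)²) = √(64 − 1²) = √63 ≈ 7.937 rad/s.
t_p = π/ω_d = π/7.937 ≈ 0.3958 s.

t_p ≈ 0.3958 s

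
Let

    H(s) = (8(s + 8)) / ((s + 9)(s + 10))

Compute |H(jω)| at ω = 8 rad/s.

Substitute s = j8: numerator = 64 + j64, denominator = 26 + j152.
|H(j8)| = |64 + j64| / |26 + j152| = 90.510 / 154.21 ≈ 0.5869.

|H(j8)| ≈ 0.5869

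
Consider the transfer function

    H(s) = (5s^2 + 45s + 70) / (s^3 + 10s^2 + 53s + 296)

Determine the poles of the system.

The poles are the roots of the denominator s^3 + 10s^2 + 53s + 296 = 0.
Trying s = -8: the polynomial evaluates to 0, so (s + 8) is a factor.
Dividing out leaves s^2 + 2s + 37 = 0.
The quadratic formula then gives s = -1 ± 6j.

s = -1 + 6j, -1 - 6j, -8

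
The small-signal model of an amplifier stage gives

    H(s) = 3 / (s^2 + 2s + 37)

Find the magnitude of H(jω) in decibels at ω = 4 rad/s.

Substitute s = j4: numerator = 3, denominator = 21 + j8.
|H(j4)| = |3| / |21 + j8| = 3 / 22.472 ≈ 0.1335.
In decibels: 20·log₁₀(0.1335) ≈ -17.5 dB.

|H(j4)|_dB ≈ -17.5 dB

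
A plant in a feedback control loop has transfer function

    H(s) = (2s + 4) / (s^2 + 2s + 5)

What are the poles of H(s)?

s = -1 + 2j, -1 - 2j

The poles are the roots of the denominator s^2 + 2s + 5 = 0.
Using the quadratic formula: s = (-2 ± √(-16))/2 = -1 ± 2j.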